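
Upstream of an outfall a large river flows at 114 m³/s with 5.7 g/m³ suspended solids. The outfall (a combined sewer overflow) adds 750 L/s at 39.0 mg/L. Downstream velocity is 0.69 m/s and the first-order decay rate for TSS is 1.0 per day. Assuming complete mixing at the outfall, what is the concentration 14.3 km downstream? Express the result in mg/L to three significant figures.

4.66 mg/L

750 L/s = 0.75 m³/s.
After complete mixing, C₀ = (0.75·39 + 114·5.7) / 114.8 = 5.918 mg/L.
Travel time t = 1.43e+04 m / 0.69 m/s = 2.072e+04 s = 0.2399 d.
C = 5.918·exp(−1.0·0.2399) = 5.918·0.7867 = 4.656 mg/L.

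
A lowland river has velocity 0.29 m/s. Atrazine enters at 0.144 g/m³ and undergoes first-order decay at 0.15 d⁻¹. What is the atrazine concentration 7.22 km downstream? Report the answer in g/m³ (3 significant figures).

Travel time t = 7.22 km / 0.29 m/s = 7220/0.29 = 2.49e+04 s = 0.2882 d.
First-order decay: C = 0.144·exp(−0.15·0.2882) = 0.144·0.9577 = 0.1379 g/m³.

0.138 g/m³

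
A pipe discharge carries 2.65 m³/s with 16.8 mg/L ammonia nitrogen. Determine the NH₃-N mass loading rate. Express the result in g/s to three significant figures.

44.5 g/s

Mass flux = Q·C = 2.65 m³/s × 16.8 g/m³ = 44.52 g/s.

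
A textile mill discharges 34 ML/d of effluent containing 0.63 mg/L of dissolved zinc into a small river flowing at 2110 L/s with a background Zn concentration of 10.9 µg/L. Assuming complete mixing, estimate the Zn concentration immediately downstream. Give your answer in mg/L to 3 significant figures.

34 ML/d = 0.3935 m³/s.
2110 L/s = 2.11 m³/s.
10.9 µg/L = 0.0109 mg/L.
By mass balance at complete mixing, C = (0.3935·0.63 + 2.11·0.0109) / (0.3935 + 2.11) = 0.2709/2.504 = 0.1082 mg/L.

0.108 mg/L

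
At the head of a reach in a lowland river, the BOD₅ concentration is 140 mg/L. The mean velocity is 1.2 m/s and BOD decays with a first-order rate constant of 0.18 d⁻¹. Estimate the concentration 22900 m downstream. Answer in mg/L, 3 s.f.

Travel time t = 22900 m / 1.2 m/s = 2.29e+04/1.2 = 1.908e+04 s = 0.2209 d.
First-order decay: C = 140·exp(−0.18·0.2209) = 140·0.961 = 134.5 mg/L.

135 mg/L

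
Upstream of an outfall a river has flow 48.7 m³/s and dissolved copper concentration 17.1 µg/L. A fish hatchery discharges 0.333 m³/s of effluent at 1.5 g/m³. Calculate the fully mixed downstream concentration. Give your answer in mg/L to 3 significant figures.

17.1 µg/L = 0.0171 mg/L.
By mass balance at complete mixing, C = (0.333·1.5 + 48.7·0.0171) / (0.333 + 48.7) = 1.332/49.03 = 0.02717 mg/L.

0.0272 mg/L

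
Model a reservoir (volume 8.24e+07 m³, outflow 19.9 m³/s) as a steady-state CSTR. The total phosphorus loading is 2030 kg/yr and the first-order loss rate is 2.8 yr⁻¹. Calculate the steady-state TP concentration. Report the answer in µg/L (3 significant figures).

Outflow Q = 19.9 m³/s × 3.156e+07 s/yr = 6.28e+08 m³/yr.
Steady-state CSTR mass balance: W = Q·C + k·V·C, so C = W/(Q + kV).
Q + kV = 6.28e+08 + 2.8·8.24e+07 = 8.587e+08 m³/yr.
C = 2030/8.587e+08 = 2.364e-06 kg/m³ = 0.002364 mg/L = 2.364 µg/L.

2.36 µg/L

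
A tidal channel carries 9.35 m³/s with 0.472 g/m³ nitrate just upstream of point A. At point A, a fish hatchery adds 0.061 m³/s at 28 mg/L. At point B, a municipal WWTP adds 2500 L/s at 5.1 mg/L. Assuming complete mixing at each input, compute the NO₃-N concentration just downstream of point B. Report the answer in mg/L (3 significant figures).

After input A: C = (9.35·0.472 + 0.061·28) / 9.411 = 0.6504 mg/L.
2500 L/s = 2.5 m³/s.
After input B: C = (9.411·0.6504 + 2.5·5.1) / 11.91 = 1.584 mg/L.

1.58 mg/L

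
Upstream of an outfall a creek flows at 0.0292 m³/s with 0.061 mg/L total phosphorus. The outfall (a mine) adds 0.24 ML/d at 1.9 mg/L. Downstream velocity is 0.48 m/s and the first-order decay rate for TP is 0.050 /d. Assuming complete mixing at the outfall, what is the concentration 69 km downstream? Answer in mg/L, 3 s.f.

0.203 mg/L

0.24 ML/d = 0.002778 m³/s.
After complete mixing, C₀ = (0.002778·1.9 + 0.0292·0.061) / 0.03198 = 0.2207 mg/L.
Travel time t = 6.9e+04 m / 0.48 m/s = 1.438e+05 s = 1.664 d.
C = 0.2207·exp(−0.050·1.664) = 0.2207·0.9202 = 0.2031 mg/L.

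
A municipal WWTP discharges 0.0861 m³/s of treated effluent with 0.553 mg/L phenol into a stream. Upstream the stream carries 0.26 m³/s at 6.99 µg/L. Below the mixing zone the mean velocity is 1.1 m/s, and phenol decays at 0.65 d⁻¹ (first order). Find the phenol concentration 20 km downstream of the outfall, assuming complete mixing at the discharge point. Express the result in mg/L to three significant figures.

0.125 mg/L

6.99 µg/L = 0.00699 mg/L.
After complete mixing, C₀ = (0.0861·0.553 + 0.26·0.00699) / 0.3461 = 0.1428 mg/L.
Travel time t = 2e+04 m / 1.1 m/s = 1.818e+04 s = 0.2104 d.
C = 0.1428·exp(−0.65·0.2104) = 0.1428·0.8722 = 0.1246 mg/L.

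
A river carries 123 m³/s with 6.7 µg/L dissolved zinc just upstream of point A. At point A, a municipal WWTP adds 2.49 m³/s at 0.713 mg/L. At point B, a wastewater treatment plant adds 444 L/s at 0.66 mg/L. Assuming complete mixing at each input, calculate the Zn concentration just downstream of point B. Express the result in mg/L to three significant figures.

6.7 µg/L = 0.0067 mg/L.
After input A: C = (123·0.0067 + 2.49·0.713) / 125.5 = 0.02071 mg/L.
444 L/s = 0.444 m³/s.
After input B: C = (125.5·0.02071 + 0.444·0.66) / 125.9 = 0.02297 mg/L.

0.0230 mg/L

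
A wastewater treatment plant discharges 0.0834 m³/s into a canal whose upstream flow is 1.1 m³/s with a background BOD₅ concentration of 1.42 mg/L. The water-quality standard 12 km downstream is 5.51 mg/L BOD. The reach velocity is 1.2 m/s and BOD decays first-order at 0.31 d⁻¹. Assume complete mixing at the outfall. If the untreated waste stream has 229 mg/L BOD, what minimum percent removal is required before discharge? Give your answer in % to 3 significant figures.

Travel time to the compliance point: t = 1.2e+04/1.2 = 1e+04 s = 0.1157 d; decay factor exp(−0.31·0.1157) = 0.9648.
So the concentration just after mixing may be at most 5.51/0.9648 = 5.711 mg/L.
Mass balance: 5.711·1.183 = 0.0834·Cₑ + 1.1·1.42.
Cₑ = (6.759 − 1.562) / 0.0834 = 62.31 mg/L.
Required removal = 1 − 62.31/229 = 72.79 %.

72.8 %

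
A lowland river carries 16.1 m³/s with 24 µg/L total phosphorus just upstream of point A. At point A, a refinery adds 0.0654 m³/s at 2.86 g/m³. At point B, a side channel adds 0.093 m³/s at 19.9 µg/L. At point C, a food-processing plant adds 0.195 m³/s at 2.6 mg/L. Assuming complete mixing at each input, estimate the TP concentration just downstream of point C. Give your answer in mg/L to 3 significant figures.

0.0658 mg/L

24 µg/L = 0.024 mg/L.
After input A: C = (16.1·0.024 + 0.0654·2.86) / 16.17 = 0.03547 mg/L.
19.9 µg/L = 0.0199 mg/L.
After input B: C = (16.17·0.03547 + 0.093·0.0199) / 16.26 = 0.03538 mg/L.
After input C: C = (16.26·0.03538 + 0.195·2.6) / 16.45 = 0.06578 mg/L.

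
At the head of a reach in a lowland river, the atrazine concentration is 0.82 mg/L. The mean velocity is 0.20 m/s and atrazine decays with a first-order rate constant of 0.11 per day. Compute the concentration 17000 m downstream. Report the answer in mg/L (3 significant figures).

0.736 mg/L

Travel time t = 17000 m / 0.20 m/s = 1.7e+04/0.20 = 8.5e+04 s = 0.9838 d.
First-order decay: C = 0.82·exp(−0.11·0.9838) = 0.82·0.8974 = 0.7359 mg/L.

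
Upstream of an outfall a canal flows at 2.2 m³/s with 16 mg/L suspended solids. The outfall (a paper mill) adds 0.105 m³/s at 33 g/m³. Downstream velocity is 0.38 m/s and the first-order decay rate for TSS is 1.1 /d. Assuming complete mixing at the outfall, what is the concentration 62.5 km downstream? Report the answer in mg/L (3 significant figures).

After complete mixing, C₀ = (0.105·33 + 2.2·16) / 2.305 = 16.77 mg/L.
Travel time t = 6.25e+04 m / 0.38 m/s = 1.645e+05 s = 1.904 d.
C = 16.77·exp(−1.1·1.904) = 16.77·0.1232 = 2.067 mg/L.

2.07 mg/L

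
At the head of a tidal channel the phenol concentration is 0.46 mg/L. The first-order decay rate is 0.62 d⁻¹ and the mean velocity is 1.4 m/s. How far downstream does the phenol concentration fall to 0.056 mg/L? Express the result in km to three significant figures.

411 km

From C = C₀·e^(−kt), t = ln(C₀/C)/k = ln(0.46/0.056)/0.62 = 2.106/0.62 = 3.397 d.
Distance = v·t = 1.4 m/s × 2.935e+05 s = 4.108e+05 m = 410.8 km.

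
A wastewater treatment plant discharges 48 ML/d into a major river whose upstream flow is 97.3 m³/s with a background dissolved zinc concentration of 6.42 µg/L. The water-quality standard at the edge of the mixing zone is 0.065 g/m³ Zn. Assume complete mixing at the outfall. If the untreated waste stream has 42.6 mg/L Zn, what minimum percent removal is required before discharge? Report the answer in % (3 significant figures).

48 ML/d = 0.5556 m³/s.
6.42 µg/L = 0.00642 mg/L.
Mass balance: 0.065·97.86 = 0.5556·Cₑ + 97.3·0.00642.
Cₑ = (6.361 − 0.6247) / 0.5556 = 10.32 mg/L.
Required removal = 1 − 10.32/42.6 = 75.76 %.

75.8 %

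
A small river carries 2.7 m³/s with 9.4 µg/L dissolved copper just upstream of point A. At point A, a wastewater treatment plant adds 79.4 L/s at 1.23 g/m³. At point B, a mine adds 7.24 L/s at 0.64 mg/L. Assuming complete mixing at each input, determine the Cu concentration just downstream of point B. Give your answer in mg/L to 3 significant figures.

9.4 µg/L = 0.0094 mg/L.
79.4 L/s = 0.0794 m³/s.
After input A: C = (2.7·0.0094 + 0.0794·1.23) / 2.779 = 0.04427 mg/L.
7.24 L/s = 0.00724 m³/s.
After input B: C = (2.779·0.04427 + 0.00724·0.64) / 2.787 = 0.04582 mg/L.

0.0458 mg/L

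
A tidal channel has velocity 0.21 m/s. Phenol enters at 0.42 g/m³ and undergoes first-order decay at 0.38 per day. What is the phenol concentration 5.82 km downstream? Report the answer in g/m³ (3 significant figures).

Travel time t = 5.82 km / 0.21 m/s = 5820/0.21 = 2.771e+04 s = 0.3208 d.
First-order decay: C = 0.42·exp(−0.38·0.3208) = 0.42·0.8852 = 0.3718 g/m³.

0.372 g/m³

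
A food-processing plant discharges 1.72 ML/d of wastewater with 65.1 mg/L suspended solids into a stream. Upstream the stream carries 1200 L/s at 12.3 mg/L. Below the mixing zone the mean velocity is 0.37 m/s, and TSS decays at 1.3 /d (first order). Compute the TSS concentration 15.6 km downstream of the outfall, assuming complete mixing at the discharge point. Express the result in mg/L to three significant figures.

6.98 mg/L

1.72 ML/d = 0.01991 m³/s.
1200 L/s = 1.2 m³/s.
After complete mixing, C₀ = (0.01991·65.1 + 1.2·12.3) / 1.22 = 13.16 mg/L.
Travel time t = 1.56e+04 m / 0.37 m/s = 4.216e+04 s = 0.488 d.
C = 13.16·exp(−1.3·0.488) = 13.16·0.5303 = 6.979 mg/L.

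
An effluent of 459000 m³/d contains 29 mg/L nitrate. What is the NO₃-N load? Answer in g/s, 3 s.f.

154 g/s

459000 m³/d = 5.312 m³/s.
Mass flux = Q·C = 5.312 m³/s × 29 g/m³ = 154.1 g/s.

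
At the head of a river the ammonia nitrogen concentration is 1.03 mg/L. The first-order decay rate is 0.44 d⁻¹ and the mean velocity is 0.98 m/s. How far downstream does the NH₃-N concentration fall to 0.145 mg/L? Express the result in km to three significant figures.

377 km

From C = C₀·e^(−kt), t = ln(C₀/C)/k = ln(1.03/0.145)/0.44 = 1.961/0.44 = 4.456 d.
Distance = v·t = 0.98 m/s × 3.85e+05 s = 3.773e+05 m = 377.3 km.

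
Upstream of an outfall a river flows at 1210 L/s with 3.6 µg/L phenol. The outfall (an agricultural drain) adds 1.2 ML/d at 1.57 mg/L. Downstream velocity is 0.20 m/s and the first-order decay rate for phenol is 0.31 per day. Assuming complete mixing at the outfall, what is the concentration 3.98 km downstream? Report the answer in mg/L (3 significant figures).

0.0199 mg/L

1.2 ML/d = 0.01389 m³/s.
1210 L/s = 1.21 m³/s.
3.6 µg/L = 0.0036 mg/L.
After complete mixing, C₀ = (0.01389·1.57 + 1.21·0.0036) / 1.224 = 0.02138 mg/L.
Travel time t = 3980 m / 0.20 m/s = 1.99e+04 s = 0.2303 d.
C = 0.02138·exp(−0.31·0.2303) = 0.02138·0.9311 = 0.0199 mg/L.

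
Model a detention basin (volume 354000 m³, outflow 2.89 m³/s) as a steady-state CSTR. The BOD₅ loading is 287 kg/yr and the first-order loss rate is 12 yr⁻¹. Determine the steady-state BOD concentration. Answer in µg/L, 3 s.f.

Outflow Q = 2.89 m³/s × 3.156e+07 s/yr = 9.12e+07 m³/yr.
Steady-state CSTR mass balance: W = Q·C + k·V·C, so C = W/(Q + kV).
Q + kV = 9.12e+07 + 12·354000 = 9.545e+07 m³/yr.
C = 287/9.545e+07 = 3.007e-06 kg/m³ = 0.003007 mg/L = 3.007 µg/L.

3.01 µg/L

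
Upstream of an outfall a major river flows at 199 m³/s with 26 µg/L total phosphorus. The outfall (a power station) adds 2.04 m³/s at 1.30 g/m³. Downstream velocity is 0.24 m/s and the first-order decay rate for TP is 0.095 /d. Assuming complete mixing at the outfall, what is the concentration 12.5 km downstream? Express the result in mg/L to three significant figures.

26 µg/L = 0.026 mg/L.
After complete mixing, C₀ = (2.04·1.3 + 199·0.026) / 201 = 0.03893 mg/L.
Travel time t = 1.25e+04 m / 0.24 m/s = 5.208e+04 s = 0.6028 d.
C = 0.03893·exp(−0.095·0.6028) = 0.03893·0.9443 = 0.03676 mg/L.

0.0368 mg/L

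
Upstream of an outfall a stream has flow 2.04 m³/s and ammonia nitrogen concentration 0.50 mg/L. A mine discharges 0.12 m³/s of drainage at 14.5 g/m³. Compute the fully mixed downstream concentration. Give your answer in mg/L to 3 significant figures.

By mass balance at complete mixing, C = (0.12·14.5 + 2.04·0.5) / (0.12 + 2.04) = 2.76/2.16 = 1.278 mg/L.

1.28 mg/L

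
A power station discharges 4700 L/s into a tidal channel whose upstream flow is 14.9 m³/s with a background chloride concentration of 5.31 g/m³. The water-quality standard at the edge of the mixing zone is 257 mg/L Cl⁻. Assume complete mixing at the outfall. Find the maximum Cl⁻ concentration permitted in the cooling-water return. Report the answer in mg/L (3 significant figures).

4700 L/s = 4.7 m³/s.
Mass balance: 257·19.6 = 4.7·Cₑ + 14.9·5.31.
Cₑ = (5037 − 79.12) / 4.7 = 1055 mg/L.

1050 mg/L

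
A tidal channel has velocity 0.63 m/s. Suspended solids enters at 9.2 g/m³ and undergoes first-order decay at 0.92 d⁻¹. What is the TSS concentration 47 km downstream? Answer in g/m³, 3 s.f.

Travel time t = 47 km / 0.63 m/s = 4.7e+04/0.63 = 7.46e+04 s = 0.8635 d.
First-order decay: C = 9.2·exp(−0.92·0.8635) = 9.2·0.4519 = 4.157 g/m³.

4.16 g/m³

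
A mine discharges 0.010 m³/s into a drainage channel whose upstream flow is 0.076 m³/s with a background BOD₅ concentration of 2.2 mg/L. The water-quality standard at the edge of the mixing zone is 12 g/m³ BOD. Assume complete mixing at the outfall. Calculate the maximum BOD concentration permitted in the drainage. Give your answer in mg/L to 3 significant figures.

86.5 mg/L

Mass balance: 12·0.086 = 0.01·Cₑ + 0.076·2.2.
Cₑ = (1.032 − 0.1672) / 0.01 = 86.48 mg/L.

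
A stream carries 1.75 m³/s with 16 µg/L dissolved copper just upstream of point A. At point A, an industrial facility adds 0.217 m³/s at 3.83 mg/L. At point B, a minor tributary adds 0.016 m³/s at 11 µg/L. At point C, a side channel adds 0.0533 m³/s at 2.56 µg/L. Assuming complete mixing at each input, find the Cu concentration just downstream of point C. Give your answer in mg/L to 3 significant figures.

0.422 mg/L

16 µg/L = 0.016 mg/L.
After input A: C = (1.75·0.016 + 0.217·3.83) / 1.967 = 0.4368 mg/L.
11 µg/L = 0.011 mg/L.
After input B: C = (1.967·0.4368 + 0.016·0.011) / 1.983 = 0.4333 mg/L.
2.56 µg/L = 0.00256 mg/L.
After input C: C = (1.983·0.4333 + 0.0533·0.00256) / 2.036 = 0.4221 mg/L.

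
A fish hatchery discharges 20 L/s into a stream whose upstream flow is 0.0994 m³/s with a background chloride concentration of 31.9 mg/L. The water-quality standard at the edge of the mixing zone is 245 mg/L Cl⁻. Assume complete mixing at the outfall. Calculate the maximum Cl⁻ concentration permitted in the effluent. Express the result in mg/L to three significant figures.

1300 mg/L

20 L/s = 0.02 m³/s.
Mass balance: 245·0.1194 = 0.02·Cₑ + 0.0994·31.9.
Cₑ = (29.25 − 3.171) / 0.02 = 1304 mg/L.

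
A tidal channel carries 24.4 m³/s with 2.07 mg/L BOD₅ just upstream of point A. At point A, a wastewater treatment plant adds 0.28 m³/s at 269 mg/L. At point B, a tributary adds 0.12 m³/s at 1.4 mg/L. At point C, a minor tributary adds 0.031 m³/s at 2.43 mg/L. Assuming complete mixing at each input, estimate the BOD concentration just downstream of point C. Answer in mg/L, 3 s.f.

5.08 mg/L

After input A: C = (24.4·2.07 + 0.28·269) / 24.68 = 5.098 mg/L.
After input B: C = (24.68·5.098 + 0.12·1.4) / 24.8 = 5.08 mg/L.
After input C: C = (24.8·5.08 + 0.031·2.43) / 24.83 = 5.077 mg/L.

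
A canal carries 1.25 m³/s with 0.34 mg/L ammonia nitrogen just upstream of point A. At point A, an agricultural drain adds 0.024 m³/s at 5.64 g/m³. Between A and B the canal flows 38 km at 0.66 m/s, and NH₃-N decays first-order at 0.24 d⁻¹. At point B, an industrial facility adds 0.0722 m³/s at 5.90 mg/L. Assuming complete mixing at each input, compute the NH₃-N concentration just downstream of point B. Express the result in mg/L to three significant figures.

After input A: C = (1.25·0.34 + 0.024·5.64) / 1.274 = 0.4398 mg/L.
Over the 38 km reach to input B (t = 5.758e+04 s = 0.6664 d), decay gives C = 0.4398·exp(−0.24·0.6664) = 0.3748 mg/L.
After input B: C = (1.274·0.3748 + 0.0722·5.9) / 1.346 = 0.6712 mg/L.

0.671 mg/L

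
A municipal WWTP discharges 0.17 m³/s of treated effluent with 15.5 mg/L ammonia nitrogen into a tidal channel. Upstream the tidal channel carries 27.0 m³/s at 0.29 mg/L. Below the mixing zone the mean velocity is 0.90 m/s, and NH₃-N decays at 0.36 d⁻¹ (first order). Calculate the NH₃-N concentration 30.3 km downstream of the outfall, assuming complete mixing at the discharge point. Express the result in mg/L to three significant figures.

0.335 mg/L

After complete mixing, C₀ = (0.17·15.5 + 27·0.29) / 27.17 = 0.3852 mg/L.
Travel time t = 3.03e+04 m / 0.90 m/s = 3.367e+04 s = 0.3897 d.
C = 0.3852·exp(−0.36·0.3897) = 0.3852·0.8691 = 0.3348 mg/L.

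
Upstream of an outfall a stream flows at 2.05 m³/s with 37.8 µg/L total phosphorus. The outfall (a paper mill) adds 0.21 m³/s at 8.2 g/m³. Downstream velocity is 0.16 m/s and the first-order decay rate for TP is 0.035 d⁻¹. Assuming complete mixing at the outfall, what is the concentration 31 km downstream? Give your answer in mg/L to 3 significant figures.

0.736 mg/L

37.8 µg/L = 0.0378 mg/L.
After complete mixing, C₀ = (0.21·8.2 + 2.05·0.0378) / 2.26 = 0.7962 mg/L.
Travel time t = 3.1e+04 m / 0.16 m/s = 1.938e+05 s = 2.242 d.
C = 0.7962·exp(−0.035·2.242) = 0.7962·0.9245 = 0.7361 mg/L.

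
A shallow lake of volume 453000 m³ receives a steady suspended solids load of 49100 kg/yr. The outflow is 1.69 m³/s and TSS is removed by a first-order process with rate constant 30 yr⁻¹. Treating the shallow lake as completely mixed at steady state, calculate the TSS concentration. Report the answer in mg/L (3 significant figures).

Outflow Q = 1.69 m³/s × 3.156e+07 s/yr = 5.333e+07 m³/yr.
Steady-state CSTR mass balance: W = Q·C + k·V·C, so C = W/(Q + kV).
Q + kV = 5.333e+07 + 30·453000 = 6.692e+07 m³/yr.
C = 49100/6.692e+07 = 0.0007337 kg/m³ = 0.7337 mg/L.

0.734 mg/L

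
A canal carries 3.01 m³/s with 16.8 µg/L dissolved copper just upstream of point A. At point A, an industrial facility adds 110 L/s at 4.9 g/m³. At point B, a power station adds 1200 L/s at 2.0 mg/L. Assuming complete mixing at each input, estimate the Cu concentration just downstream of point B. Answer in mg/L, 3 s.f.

0.692 mg/L

16.8 µg/L = 0.0168 mg/L.
110 L/s = 0.11 m³/s.
After input A: C = (3.01·0.0168 + 0.11·4.9) / 3.12 = 0.189 mg/L.
1200 L/s = 1.2 m³/s.
After input B: C = (3.12·0.189 + 1.2·2) / 4.32 = 0.692 mg/L.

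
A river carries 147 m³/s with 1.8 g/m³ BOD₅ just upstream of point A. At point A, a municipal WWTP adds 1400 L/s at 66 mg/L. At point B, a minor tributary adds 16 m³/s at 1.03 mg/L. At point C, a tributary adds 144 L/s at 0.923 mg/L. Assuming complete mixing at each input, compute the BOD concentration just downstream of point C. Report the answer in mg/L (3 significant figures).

2.27 mg/L

1400 L/s = 1.4 m³/s.
After input A: C = (147·1.8 + 1.4·66) / 148.4 = 2.406 mg/L.
After input B: C = (148.4·2.406 + 16·1.03) / 164.4 = 2.272 mg/L.
144 L/s = 0.144 m³/s.
After input C: C = (164.4·2.272 + 0.144·0.923) / 164.5 = 2.271 mg/L.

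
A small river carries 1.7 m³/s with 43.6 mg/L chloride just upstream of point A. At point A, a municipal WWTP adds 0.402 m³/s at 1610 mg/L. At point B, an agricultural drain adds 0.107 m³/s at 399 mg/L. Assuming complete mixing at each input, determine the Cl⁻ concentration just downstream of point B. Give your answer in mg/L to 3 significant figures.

346 mg/L

After input A: C = (1.7·43.6 + 0.402·1610) / 2.102 = 343.2 mg/L.
After input B: C = (2.102·343.2 + 0.107·399) / 2.209 = 345.9 mg/L.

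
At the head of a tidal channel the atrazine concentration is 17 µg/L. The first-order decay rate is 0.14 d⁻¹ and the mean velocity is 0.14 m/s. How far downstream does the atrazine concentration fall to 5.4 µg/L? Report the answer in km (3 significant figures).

From C = C₀·e^(−kt), t = ln(C₀/C)/k = ln(17/5.4)/0.14 = 1.147/0.14 = 8.192 d.
Distance = v·t = 0.14 m/s × 7.077e+05 s = 9.908e+04 m = 99.08 km.

99.1 km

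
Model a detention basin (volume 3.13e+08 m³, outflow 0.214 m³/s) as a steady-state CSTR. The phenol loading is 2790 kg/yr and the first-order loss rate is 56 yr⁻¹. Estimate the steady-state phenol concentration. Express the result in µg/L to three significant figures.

Outflow Q = 0.214 m³/s × 3.156e+07 s/yr = 6.753e+06 m³/yr.
Steady-state CSTR mass balance: W = Q·C + k·V·C, so C = W/(Q + kV).
Q + kV = 6.753e+06 + 56·3.13e+08 = 1.753e+10 m³/yr.
C = 2790/1.753e+10 = 1.591e-07 kg/m³ = 0.0001591 mg/L = 0.1591 µg/L.

0.159 µg/L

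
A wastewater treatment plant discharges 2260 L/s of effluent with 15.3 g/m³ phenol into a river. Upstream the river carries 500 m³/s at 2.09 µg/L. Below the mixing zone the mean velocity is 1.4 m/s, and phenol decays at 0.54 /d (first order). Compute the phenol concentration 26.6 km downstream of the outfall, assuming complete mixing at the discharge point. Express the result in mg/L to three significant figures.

2260 L/s = 2.26 m³/s.
2.09 µg/L = 0.00209 mg/L.
After complete mixing, C₀ = (2.26·15.3 + 500·0.00209) / 502.3 = 0.07093 mg/L.
Travel time t = 2.66e+04 m / 1.4 m/s = 1.9e+04 s = 0.2199 d.
C = 0.07093·exp(−0.54·0.2199) = 0.07093·0.888 = 0.06298 mg/L.

0.0630 mg/L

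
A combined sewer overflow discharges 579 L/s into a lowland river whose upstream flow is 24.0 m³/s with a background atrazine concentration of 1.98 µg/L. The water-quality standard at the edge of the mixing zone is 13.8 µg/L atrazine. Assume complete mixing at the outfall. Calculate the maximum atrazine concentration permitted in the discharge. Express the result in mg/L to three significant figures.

0.504 mg/L

579 L/s = 0.579 m³/s.
1.98 µg/L = 0.00198 mg/L.
13.8 µg/L = 0.0138 mg/L.
Mass balance: 0.0138·24.58 = 0.579·Cₑ + 24·0.00198.
Cₑ = (0.3392 − 0.04752) / 0.579 = 0.5037 mg/L.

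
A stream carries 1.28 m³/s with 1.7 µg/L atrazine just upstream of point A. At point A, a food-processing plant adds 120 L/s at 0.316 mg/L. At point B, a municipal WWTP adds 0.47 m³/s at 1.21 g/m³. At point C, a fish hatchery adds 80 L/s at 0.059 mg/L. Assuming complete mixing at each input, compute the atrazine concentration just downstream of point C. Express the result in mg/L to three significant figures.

0.315 mg/L

1.7 µg/L = 0.0017 mg/L.
120 L/s = 0.12 m³/s.
After input A: C = (1.28·0.0017 + 0.12·0.316) / 1.4 = 0.02864 mg/L.
After input B: C = (1.4·0.02864 + 0.47·1.21) / 1.87 = 0.3256 mg/L.
80 L/s = 0.08 m³/s.
After input C: C = (1.87·0.3256 + 0.08·0.059) / 1.95 = 0.3146 mg/L.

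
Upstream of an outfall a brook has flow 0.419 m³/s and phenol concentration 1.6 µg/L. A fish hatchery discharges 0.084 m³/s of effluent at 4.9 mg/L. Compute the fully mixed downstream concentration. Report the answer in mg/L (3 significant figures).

1.6 µg/L = 0.0016 mg/L.
By mass balance at complete mixing, C = (0.084·4.9 + 0.419·0.0016) / (0.084 + 0.419) = 0.4123/0.503 = 0.8196 mg/L.

0.820 mg/L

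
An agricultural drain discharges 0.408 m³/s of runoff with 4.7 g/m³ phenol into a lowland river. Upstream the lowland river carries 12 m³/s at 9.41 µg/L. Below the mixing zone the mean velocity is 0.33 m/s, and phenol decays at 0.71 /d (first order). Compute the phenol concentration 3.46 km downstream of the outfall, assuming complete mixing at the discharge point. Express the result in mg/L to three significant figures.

9.41 µg/L = 0.00941 mg/L.
After complete mixing, C₀ = (0.408·4.7 + 12·0.00941) / 12.41 = 0.1636 mg/L.
Travel time t = 3460 m / 0.33 m/s = 1.048e+04 s = 0.1214 d.
C = 0.1636·exp(−0.71·0.1214) = 0.1636·0.9174 = 0.1501 mg/L.

0.150 mg/L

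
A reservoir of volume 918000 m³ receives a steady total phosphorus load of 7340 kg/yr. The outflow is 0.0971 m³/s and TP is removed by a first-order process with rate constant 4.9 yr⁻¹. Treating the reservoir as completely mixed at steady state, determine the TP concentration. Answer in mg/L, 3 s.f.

0.971 mg/L

Outflow Q = 0.0971 m³/s × 3.156e+07 s/yr = 3.064e+06 m³/yr.
Steady-state CSTR mass balance: W = Q·C + k·V·C, so C = W/(Q + kV).
Q + kV = 3.064e+06 + 4.9·918000 = 7.562e+06 m³/yr.
C = 7340/7.562e+06 = 0.0009706 kg/m³ = 0.9706 mg/L.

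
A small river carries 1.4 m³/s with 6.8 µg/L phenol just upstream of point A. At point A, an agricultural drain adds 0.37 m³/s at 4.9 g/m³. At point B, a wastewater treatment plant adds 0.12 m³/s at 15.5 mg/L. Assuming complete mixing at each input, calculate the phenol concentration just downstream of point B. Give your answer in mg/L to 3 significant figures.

1.95 mg/L

6.8 µg/L = 0.0068 mg/L.
After input A: C = (1.4·0.0068 + 0.37·4.9) / 1.77 = 1.03 mg/L.
After input B: C = (1.77·1.03 + 0.12·15.5) / 1.89 = 1.948 mg/L.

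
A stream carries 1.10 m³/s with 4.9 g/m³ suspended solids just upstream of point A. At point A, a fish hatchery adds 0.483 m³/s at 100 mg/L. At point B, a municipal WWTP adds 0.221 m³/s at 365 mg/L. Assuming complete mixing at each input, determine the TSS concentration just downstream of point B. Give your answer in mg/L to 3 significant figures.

74.5 mg/L

After input A: C = (1.1·4.9 + 0.483·100) / 1.583 = 33.92 mg/L.
After input B: C = (1.583·33.92 + 0.221·365) / 1.804 = 74.48 mg/L.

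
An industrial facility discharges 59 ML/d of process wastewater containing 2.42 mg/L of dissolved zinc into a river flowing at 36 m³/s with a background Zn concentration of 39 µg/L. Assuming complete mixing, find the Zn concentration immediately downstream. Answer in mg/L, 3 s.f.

0.0833 mg/L

59 ML/d = 0.6829 m³/s.
39 µg/L = 0.039 mg/L.
By mass balance at complete mixing, C = (0.6829·2.42 + 36·0.039) / (0.6829 + 36) = 3.057/36.68 = 0.08332 mg/L.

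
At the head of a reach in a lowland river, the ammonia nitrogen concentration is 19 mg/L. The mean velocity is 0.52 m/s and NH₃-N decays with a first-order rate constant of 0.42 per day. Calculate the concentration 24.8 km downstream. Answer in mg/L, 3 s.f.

Travel time t = 24.8 km / 0.52 m/s = 2.48e+04/0.52 = 4.769e+04 s = 0.552 d.
First-order decay: C = 19·exp(−0.42·0.552) = 19·0.7931 = 15.07 mg/L.

15.1 mg/L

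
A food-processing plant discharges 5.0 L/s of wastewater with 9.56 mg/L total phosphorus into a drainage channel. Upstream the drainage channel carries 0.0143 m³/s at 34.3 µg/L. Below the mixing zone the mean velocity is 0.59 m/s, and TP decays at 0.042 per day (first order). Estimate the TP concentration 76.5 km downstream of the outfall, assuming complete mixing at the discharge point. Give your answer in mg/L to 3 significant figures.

5.0 L/s = 0.005 m³/s.
34.3 µg/L = 0.0343 mg/L.
After complete mixing, C₀ = (0.005·9.56 + 0.0143·0.0343) / 0.0193 = 2.502 mg/L.
Travel time t = 7.65e+04 m / 0.59 m/s = 1.297e+05 s = 1.501 d.
C = 2.502·exp(−0.042·1.501) = 2.502·0.9389 = 2.349 mg/L.

2.35 mg/L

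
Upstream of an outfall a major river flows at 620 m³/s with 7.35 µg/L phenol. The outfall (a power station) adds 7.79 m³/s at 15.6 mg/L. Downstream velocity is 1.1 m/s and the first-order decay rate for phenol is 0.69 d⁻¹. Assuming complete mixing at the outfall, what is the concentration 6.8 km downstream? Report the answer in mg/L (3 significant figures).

7.35 µg/L = 0.00735 mg/L.
After complete mixing, C₀ = (7.79·15.6 + 620·0.00735) / 627.8 = 0.2008 mg/L.
Travel time t = 6800 m / 1.1 m/s = 6182 s = 0.07155 d.
C = 0.2008·exp(−0.69·0.07155) = 0.2008·0.9518 = 0.1912 mg/L.

0.191 mg/L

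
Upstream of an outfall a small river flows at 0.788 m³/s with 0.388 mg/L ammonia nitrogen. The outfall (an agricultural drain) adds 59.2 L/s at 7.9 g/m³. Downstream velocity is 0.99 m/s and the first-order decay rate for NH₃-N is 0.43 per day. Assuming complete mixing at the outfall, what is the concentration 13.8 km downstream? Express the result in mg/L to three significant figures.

0.852 mg/L

59.2 L/s = 0.0592 m³/s.
After complete mixing, C₀ = (0.0592·7.9 + 0.788·0.388) / 0.8472 = 0.9129 mg/L.
Travel time t = 1.38e+04 m / 0.99 m/s = 1.394e+04 s = 0.1613 d.
C = 0.9129·exp(−0.43·0.1613) = 0.9129·0.933 = 0.8517 mg/L.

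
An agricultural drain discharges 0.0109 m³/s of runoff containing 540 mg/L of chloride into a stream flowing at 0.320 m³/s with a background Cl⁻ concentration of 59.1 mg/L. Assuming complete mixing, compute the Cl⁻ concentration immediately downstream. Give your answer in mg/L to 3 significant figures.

74.9 mg/L

Flow-weighted mixing gives C = (0.0109·540 + 0.32·59.1) / (0.0109 + 0.32) = 24.8/0.3309 = 74.94 mg/L.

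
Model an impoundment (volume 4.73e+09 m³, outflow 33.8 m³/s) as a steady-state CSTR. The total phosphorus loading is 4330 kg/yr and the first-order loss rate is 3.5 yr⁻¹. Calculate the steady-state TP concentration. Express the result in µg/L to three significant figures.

0.246 µg/L

Outflow Q = 33.8 m³/s × 3.156e+07 s/yr = 1.067e+09 m³/yr.
Steady-state CSTR mass balance: W = Q·C + k·V·C, so C = W/(Q + kV).
Q + kV = 1.067e+09 + 3.5·4.73e+09 = 1.762e+10 m³/yr.
C = 4330/1.762e+10 = 2.457e-07 kg/m³ = 0.0002457 mg/L = 0.2457 µg/L.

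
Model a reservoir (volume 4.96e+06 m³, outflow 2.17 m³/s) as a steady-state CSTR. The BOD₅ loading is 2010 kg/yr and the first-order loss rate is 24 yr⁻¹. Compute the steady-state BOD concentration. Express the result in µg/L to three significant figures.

Outflow Q = 2.17 m³/s × 3.156e+07 s/yr = 6.848e+07 m³/yr.
Steady-state CSTR mass balance: W = Q·C + k·V·C, so C = W/(Q + kV).
Q + kV = 6.848e+07 + 24·4.96e+06 = 1.875e+08 m³/yr.
C = 2010/1.875e+08 = 1.072e-05 kg/m³ = 0.01072 mg/L = 10.72 µg/L.

10.7 µg/L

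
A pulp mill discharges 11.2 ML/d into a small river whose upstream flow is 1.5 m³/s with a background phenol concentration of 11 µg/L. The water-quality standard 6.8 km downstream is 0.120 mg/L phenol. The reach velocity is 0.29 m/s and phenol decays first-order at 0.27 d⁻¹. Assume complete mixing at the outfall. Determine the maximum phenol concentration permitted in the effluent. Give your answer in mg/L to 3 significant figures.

1.50 mg/L

11.2 ML/d = 0.1296 m³/s.
11 µg/L = 0.011 mg/L.
Travel time to the compliance point: t = 6800/0.29 = 2.345e+04 s = 0.2714 d; decay factor exp(−0.27·0.2714) = 0.9293.
So the concentration just after mixing may be at most 0.12/0.9293 = 0.1291 mg/L.
Mass balance: 0.1291·1.63 = 0.1296·Cₑ + 1.5·0.011.
Cₑ = (0.2104 − 0.0165) / 0.1296 = 1.496 mg/L.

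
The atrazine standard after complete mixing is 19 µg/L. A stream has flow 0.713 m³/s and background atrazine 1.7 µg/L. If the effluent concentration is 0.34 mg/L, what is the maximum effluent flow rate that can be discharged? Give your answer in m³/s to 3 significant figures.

1.7 µg/L = 0.0017 mg/L.
19 µg/L = 0.019 mg/L.
Mass balance at complete mixing: C_std·(Q_w + Q_r) = Q_w·C_e + Q_r·C_b.
Rearranging, Q_w = Q_r·(C_std − C_b)/(C_e − C_std) = 0.713·(0.019 − 0.0017) / (0.34 − 0.019) = 0.03843 m³/s.

0.0384 m³/s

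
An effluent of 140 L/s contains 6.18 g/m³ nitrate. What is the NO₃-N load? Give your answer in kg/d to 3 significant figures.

140 L/s = 0.14 m³/s.
Mass flux = Q·C = 0.14 m³/s × 6.18 g/m³ = 0.8652 g/s.
= 0.8652 g/s × 86.4 = 74.75 kg/d.

74.8 kg/d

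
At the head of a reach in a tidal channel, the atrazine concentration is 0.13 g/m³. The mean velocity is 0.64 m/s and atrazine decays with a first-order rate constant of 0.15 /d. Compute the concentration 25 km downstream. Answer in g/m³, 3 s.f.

0.121 g/m³

Travel time t = 25 km / 0.64 m/s = 2.5e+04/0.64 = 3.906e+04 s = 0.4521 d.
First-order decay: C = 0.13·exp(−0.15·0.4521) = 0.13·0.9344 = 0.1215 g/m³.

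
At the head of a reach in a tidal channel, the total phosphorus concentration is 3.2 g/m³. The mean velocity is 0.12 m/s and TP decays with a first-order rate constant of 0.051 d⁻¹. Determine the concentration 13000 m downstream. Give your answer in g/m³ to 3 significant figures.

3.00 g/m³

Travel time t = 13000 m / 0.12 m/s = 1.3e+04/0.12 = 1.083e+05 s = 1.254 d.
First-order decay: C = 3.2·exp(−0.051·1.254) = 3.2·0.9381 = 3.002 g/m³.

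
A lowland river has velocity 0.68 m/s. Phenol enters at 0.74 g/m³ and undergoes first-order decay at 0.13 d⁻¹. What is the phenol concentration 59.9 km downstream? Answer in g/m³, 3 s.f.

Travel time t = 59.9 km / 0.68 m/s = 5.99e+04/0.68 = 8.809e+04 s = 1.02 d.
First-order decay: C = 0.74·exp(−0.13·1.02) = 0.74·0.8759 = 0.6481 g/m³.

0.648 g/m³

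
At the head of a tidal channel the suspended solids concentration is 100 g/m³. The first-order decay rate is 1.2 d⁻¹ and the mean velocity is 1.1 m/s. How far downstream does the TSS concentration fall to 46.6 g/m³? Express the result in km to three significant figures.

From C = C₀·e^(−kt), t = ln(C₀/C)/k = ln(100/46.6)/1.2 = 0.7636/1.2 = 0.6363 d.
Distance = v·t = 1.1 m/s × 5.498e+04 s = 6.047e+04 m = 60.47 km.

60.5 km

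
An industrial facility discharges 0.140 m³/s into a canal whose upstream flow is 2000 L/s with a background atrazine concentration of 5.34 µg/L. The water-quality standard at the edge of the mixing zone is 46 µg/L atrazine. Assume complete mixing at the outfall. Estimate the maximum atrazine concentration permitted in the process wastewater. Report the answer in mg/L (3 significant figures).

0.627 mg/L

2000 L/s = 2 m³/s.
5.34 µg/L = 0.00534 mg/L.
46 µg/L = 0.046 mg/L.
Mass balance: 0.046·2.14 = 0.14·Cₑ + 2·0.00534.
Cₑ = (0.09844 − 0.01068) / 0.14 = 0.6269 mg/L.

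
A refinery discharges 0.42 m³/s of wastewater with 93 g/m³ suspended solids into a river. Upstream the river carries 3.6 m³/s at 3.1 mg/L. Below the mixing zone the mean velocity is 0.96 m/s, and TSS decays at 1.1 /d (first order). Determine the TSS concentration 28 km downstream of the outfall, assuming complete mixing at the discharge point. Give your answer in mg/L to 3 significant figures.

8.62 mg/L

After complete mixing, C₀ = (0.42·93 + 3.6·3.1) / 4.02 = 12.49 mg/L.
Travel time t = 2.8e+04 m / 0.96 m/s = 2.917e+04 s = 0.3376 d.
C = 12.49·exp(−1.1·0.3376) = 12.49·0.6898 = 8.618 mg/L.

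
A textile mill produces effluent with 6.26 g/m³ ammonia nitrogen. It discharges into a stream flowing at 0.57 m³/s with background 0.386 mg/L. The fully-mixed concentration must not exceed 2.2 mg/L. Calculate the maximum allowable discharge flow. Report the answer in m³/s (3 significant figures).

Mass balance at complete mixing: C_std·(Q_w + Q_r) = Q_w·C_e + Q_r·C_b.
Rearranging, Q_w = Q_r·(C_std − C_b)/(C_e − C_std) = 0.57·(2.2 − 0.386) / (6.26 − 2.2) = 0.2547 m³/s.

0.255 m³/s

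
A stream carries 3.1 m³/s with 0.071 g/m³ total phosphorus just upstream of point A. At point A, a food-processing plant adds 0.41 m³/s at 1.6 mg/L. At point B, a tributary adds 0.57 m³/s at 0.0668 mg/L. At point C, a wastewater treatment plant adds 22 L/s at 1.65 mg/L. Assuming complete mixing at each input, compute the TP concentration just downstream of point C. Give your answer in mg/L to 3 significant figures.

0.232 mg/L

After input A: C = (3.1·0.071 + 0.41·1.6) / 3.51 = 0.2496 mg/L.
After input B: C = (3.51·0.2496 + 0.57·0.0668) / 4.08 = 0.2241 mg/L.
22 L/s = 0.022 m³/s.
After input C: C = (4.08·0.2241 + 0.022·1.65) / 4.102 = 0.2317 mg/L.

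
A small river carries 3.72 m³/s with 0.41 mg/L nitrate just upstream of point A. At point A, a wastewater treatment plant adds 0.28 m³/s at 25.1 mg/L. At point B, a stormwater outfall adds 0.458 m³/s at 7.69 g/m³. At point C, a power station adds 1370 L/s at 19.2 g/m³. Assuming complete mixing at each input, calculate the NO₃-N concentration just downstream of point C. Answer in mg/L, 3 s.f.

6.59 mg/L

After input A: C = (3.72·0.41 + 0.28·25.1) / 4 = 2.138 mg/L.
After input B: C = (4·2.138 + 0.458·7.69) / 4.458 = 2.709 mg/L.
1370 L/s = 1.37 m³/s.
After input C: C = (4.458·2.709 + 1.37·19.2) / 5.828 = 6.585 mg/L.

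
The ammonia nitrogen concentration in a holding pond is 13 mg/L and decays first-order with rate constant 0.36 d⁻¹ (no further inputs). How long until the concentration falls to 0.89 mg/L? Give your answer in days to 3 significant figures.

7.45 d

t = ln(C₀/C)/k = ln(13/0.89)/0.36 = 2.681/0.36 = 7.449 d.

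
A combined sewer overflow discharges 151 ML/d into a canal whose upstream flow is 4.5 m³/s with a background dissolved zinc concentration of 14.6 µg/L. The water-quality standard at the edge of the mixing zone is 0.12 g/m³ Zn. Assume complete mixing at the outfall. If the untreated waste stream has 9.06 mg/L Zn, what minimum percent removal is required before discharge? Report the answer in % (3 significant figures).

151 ML/d = 1.748 m³/s.
14.6 µg/L = 0.0146 mg/L.
Mass balance: 0.12·6.248 = 1.748·Cₑ + 4.5·0.0146.
Cₑ = (0.7497 − 0.0657) / 1.748 = 0.3914 mg/L.
Required removal = 1 − 0.3914/9.06 = 95.68 %.

95.7 %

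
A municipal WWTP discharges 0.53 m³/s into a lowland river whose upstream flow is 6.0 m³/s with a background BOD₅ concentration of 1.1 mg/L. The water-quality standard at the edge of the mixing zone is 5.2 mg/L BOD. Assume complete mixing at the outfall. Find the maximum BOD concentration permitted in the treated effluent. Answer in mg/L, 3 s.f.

Mass balance: 5.2·6.53 = 0.53·Cₑ + 6·1.1.
Cₑ = (33.96 − 6.6) / 0.53 = 51.62 mg/L.

51.6 mg/L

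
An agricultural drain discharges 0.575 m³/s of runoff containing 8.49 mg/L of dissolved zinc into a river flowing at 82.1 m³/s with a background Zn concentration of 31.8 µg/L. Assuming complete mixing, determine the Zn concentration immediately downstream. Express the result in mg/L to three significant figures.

0.0906 mg/L

31.8 µg/L = 0.0318 mg/L.
By mass balance at complete mixing, C = (0.575·8.49 + 82.1·0.0318) / (0.575 + 82.1) = 7.493/82.67 = 0.09063 mg/L.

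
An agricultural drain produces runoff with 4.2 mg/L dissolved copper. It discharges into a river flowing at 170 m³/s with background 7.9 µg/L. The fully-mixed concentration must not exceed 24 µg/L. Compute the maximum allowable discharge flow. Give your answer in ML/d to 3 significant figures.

7.9 µg/L = 0.0079 mg/L.
24 µg/L = 0.024 mg/L.
Mass balance at complete mixing: C_std·(Q_w + Q_r) = Q_w·C_e + Q_r·C_b.
Rearranging, Q_w = Q_r·(C_std − C_b)/(C_e − C_std) = 170·(0.024 − 0.0079) / (4.2 − 0.024) = 0.6554 m³/s.
= 56.63 ML/d.

56.6 ML/d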